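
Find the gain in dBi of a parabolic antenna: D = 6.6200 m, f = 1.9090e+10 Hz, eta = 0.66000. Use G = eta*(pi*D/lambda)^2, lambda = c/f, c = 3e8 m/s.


lambda = c / f = 3.0000e+08 / 1.9090e+10 = 0.01571503 m
G_linear = 0.66000 * (pi * 6.6200 / 0.01571503)^2 = 1.155924e+06
G_dBi = 10 * log10(1.155924e+06) = 60.63 dBi

60.63 dBi


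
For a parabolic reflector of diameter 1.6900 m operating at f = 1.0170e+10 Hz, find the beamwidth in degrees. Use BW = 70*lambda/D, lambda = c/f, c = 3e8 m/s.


lambda = c / f = 3.0000e+08 / 1.0170e+10 = 0.02949853 m
BW = 70 * 0.02949853 / 1.6900 = 1.222 deg

1.222 deg


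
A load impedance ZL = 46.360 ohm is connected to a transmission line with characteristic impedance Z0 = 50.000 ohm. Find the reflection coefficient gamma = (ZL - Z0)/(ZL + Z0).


gamma = (46.360 - 50.000) / (46.360 + 50.000) = -0.03778

-0.03778


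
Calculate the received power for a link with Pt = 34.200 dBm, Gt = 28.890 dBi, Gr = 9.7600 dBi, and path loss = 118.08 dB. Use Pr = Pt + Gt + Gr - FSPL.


Pr = 34.200 + 28.890 + 9.7600 - 118.08 = -45.23 dBm

-45.23 dBm


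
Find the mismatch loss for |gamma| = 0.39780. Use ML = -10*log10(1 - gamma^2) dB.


ML = -10 * log10(1 - 0.39780^2) = -10 * log10(0.84175516) = 0.7481 dB

0.7481 dB


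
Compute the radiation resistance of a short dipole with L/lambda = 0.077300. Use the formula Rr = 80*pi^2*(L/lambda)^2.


Rr = 80 * pi^2 * (0.077300)^2 = 80 * 9.869604 * 5.975290e-03 = 4.718 ohm

4.718 ohm


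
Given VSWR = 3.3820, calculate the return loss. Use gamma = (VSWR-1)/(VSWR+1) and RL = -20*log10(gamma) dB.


gamma = (3.3820 - 1) / (3.3820 + 1) = 0.5435874
RL = -20 * log10(0.5435874) = 5.295 dB

5.295 dB


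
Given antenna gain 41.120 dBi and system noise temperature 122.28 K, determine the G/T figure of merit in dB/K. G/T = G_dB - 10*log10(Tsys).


G/T = 41.120 - 10*log10(122.28) = 41.120 - 20.87355 = 20.25 dB/K

20.25 dB/K


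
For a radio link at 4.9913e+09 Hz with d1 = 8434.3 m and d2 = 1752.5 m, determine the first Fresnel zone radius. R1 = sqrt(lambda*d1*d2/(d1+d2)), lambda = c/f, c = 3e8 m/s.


lambda = c / f = 3.0000e+08 / 4.9913e+09 = 0.06010458 m
R1 = sqrt(0.06010458 * 8434.3 * 1752.5 / (8434.3 + 1752.5)) = 9.339 m

9.339 m


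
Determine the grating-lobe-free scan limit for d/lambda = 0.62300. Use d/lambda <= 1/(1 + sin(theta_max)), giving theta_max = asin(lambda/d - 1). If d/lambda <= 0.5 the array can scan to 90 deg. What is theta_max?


lambda/d - 1 = 1/0.62300 - 1 = 0.6051364
theta_max = asin(0.6051364) = 37.24 deg

37.24 deg


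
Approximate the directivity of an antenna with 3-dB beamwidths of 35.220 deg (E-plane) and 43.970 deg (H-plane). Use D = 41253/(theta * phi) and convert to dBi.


D_linear = 41253 / (35.220 * 43.970) = 26.63850
D_dBi = 10 * log10(26.63850) = 14.26 dBi

14.26 dBi


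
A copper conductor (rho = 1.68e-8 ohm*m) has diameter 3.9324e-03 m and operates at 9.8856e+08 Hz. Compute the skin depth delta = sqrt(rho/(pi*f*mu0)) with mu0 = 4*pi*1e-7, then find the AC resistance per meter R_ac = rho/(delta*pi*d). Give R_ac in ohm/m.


delta = sqrt(1.68e-8 / (pi * 9.8856e+08 * 4*pi*1e-7)) = 2.074786e-06 m
R_ac = 1.68e-8 / (2.074786e-06 * pi * 3.9324e-03) = 0.6554 ohm/m

0.6554 ohm/m


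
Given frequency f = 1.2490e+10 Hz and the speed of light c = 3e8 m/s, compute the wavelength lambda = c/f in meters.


lambda = c / f = 3.0000e+08 / 1.2490e+10 = 0.02402 m

0.02402 m


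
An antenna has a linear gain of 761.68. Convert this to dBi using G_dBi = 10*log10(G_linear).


G_dBi = 10 * log10(761.68) = 28.82 dBi

28.82 dBi


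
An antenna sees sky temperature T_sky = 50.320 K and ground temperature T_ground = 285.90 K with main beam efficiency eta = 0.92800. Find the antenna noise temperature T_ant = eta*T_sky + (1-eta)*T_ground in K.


T_ant = 0.92800 * 50.320 + (1 - 0.92800) * 285.90 = 67.28 K

67.28 K


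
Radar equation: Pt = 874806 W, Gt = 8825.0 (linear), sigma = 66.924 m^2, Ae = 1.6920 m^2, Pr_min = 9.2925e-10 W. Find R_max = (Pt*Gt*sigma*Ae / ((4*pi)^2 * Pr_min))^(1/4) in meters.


R^4 = 874806*8825.0*66.924*1.6920 / ((4*pi)^2 * 9.2925e-10) = 5.957395e+18
R_max = 5.957395e+18^0.25 = 49404 m

49404 m


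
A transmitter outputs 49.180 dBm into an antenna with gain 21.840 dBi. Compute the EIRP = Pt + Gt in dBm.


EIRP = Pt + Gt = 49.180 + 21.840 = 71.02 dBm

71.02 dBm


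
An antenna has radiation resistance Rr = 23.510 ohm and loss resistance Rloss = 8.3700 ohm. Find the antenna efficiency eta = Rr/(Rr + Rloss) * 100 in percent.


eta = 23.510 / (23.510 + 8.3700) * 100 = 73.75%

73.75%


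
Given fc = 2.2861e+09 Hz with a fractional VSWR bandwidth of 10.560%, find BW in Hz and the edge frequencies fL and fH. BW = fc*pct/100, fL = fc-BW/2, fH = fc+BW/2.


BW = 2.2861e+09 * 10.560/100 = 2.414122e+08 Hz
fL = 2.2861e+09 - 2.414122e+08/2 = 2.165e+09 Hz
fH = 2.2861e+09 + 2.414122e+08/2 = 2.407e+09 Hz

BW=2.414e+08 Hz, fL=2.165e+09 Hz, fH=2.407e+09 Hz


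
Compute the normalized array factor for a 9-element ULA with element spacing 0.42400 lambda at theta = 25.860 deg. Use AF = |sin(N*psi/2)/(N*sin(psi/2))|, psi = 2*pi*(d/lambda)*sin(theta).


psi = 2*pi*0.42400*sin(25.860 deg) = 1.161997 rad
AF = |sin(9*1.161997/2) / (9*sin(1.161997/2))| = 0.1760

0.1760


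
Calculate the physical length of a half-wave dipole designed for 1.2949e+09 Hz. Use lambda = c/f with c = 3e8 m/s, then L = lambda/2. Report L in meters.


lambda = c / f = 3.0000e+08 / 1.2949e+09 = 0.2316781 m
L = lambda / 2 = 0.2316781 / 2 = 0.1158 m

0.1158 m


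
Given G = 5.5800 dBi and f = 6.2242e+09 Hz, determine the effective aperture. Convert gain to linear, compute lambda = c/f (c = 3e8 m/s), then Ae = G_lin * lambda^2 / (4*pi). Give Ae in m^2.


lambda = c / f = 3.0000e+08 / 6.2242e+09 = 0.04819897 m
G_linear = 10^(5.5800/10) = 3.614099
Ae = G_linear * lambda^2 / (4*pi) = 3.614099 * 0.04819897^2 / (4*pi) = 6.681e-04 m^2

6.681e-04 m^2


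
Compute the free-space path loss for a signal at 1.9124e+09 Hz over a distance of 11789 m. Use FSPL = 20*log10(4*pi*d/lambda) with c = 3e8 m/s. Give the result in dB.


lambda = c / f = 3.0000e+08 / 1.9124e+09 = 0.1568709 m
FSPL = 20 * log10(4*pi*11789/0.1568709) = 119.5 dB

119.5 dB


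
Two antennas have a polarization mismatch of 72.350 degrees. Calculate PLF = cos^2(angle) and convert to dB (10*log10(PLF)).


PLF_linear = cos^2(72.350 deg) = 0.09193120
PLF_dB = 10 * log10(0.09193120) = -10.37 dB

-10.37 dB


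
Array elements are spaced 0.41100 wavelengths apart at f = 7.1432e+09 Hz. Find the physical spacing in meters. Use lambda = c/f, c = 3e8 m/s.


lambda = c / f = 3.0000e+08 / 7.1432e+09 = 0.04199798 m
d = 0.41100 * 0.04199798 = 0.01726 m

0.01726 m


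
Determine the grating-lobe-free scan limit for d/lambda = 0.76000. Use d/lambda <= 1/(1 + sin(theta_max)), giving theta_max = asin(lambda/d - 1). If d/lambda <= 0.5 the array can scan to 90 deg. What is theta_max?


lambda/d - 1 = 1/0.76000 - 1 = 0.3157895
theta_max = asin(0.3157895) = 18.41 deg

18.41 deg


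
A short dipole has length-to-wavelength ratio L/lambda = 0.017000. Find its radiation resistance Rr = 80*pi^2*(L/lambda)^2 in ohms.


Rr = 80 * pi^2 * (0.017000)^2 = 80 * 9.869604 * 2.890000e-04 = 0.2282 ohm

0.2282 ohm


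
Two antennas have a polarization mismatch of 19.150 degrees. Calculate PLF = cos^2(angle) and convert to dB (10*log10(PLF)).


PLF_linear = cos^2(19.150 deg) = 0.8923882
PLF_dB = 10 * log10(0.8923882) = -0.4945 dB

-0.4945 dB


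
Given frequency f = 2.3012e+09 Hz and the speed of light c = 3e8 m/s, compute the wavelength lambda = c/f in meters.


lambda = c / f = 3.0000e+08 / 2.3012e+09 = 0.1304 m

0.1304 m


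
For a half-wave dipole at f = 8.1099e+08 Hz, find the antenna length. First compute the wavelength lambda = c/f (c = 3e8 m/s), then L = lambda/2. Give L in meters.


lambda = c / f = 3.0000e+08 / 8.1099e+08 = 0.3699182 m
L = lambda / 2 = 0.3699182 / 2 = 0.1850 m

0.1850 m


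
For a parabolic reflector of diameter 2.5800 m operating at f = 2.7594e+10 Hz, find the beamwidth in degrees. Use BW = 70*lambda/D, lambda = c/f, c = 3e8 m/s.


lambda = c / f = 3.0000e+08 / 2.7594e+10 = 0.01087193 m
BW = 70 * 0.01087193 / 2.5800 = 0.2950 deg

0.2950 deg


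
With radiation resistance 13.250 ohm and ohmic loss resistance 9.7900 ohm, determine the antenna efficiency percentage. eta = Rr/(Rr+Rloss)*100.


eta = 13.250 / (13.250 + 9.7900) * 100 = 57.51%

57.51%


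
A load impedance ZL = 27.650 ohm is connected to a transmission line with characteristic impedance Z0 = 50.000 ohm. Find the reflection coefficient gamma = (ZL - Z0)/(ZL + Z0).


gamma = (27.650 - 50.000) / (27.650 + 50.000) = -0.2878

-0.2878


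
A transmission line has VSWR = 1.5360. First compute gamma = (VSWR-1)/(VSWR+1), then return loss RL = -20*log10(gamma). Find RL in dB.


gamma = (1.5360 - 1) / (1.5360 + 1) = 0.2113565
RL = -20 * log10(0.2113565) = 13.50 dB

13.50 dB


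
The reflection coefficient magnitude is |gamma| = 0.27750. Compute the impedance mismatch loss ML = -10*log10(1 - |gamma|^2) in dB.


ML = -10 * log10(1 - 0.27750^2) = -10 * log10(0.92299375) = 0.3480 dB

0.3480 dB


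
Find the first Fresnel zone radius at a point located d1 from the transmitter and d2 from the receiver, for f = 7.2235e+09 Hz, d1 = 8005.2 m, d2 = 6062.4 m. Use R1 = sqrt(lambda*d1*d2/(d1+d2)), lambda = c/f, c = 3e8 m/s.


lambda = c / f = 3.0000e+08 / 7.2235e+09 = 0.04153111 m
R1 = sqrt(0.04153111 * 8005.2 * 6062.4 / (8005.2 + 6062.4)) = 11.97 m

11.97 m


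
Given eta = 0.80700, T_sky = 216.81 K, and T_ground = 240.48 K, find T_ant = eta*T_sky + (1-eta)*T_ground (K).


T_ant = 0.80700 * 216.81 + (1 - 0.80700) * 240.48 = 221.4 K

221.4 K


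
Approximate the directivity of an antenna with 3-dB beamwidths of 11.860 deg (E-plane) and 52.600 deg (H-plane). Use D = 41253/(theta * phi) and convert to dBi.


D_linear = 41253 / (11.860 * 52.600) = 66.12796
D_dBi = 10 * log10(66.12796) = 18.20 dBi

18.20 dBi


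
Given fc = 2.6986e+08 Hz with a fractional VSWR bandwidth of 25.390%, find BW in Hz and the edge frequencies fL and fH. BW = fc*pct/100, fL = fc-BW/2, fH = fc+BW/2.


BW = 2.6986e+08 * 25.390/100 = 6.851745e+07 Hz
fL = 2.6986e+08 - 6.851745e+07/2 = 2.356e+08 Hz
fH = 2.6986e+08 + 6.851745e+07/2 = 3.041e+08 Hz

BW=6.852e+07 Hz, fL=2.356e+08 Hz, fH=3.041e+08 Hz


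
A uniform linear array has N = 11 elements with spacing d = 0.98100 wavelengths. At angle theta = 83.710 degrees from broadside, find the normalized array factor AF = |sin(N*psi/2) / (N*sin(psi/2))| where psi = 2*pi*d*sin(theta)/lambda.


psi = 2*pi*0.98100*sin(83.710 deg) = 6.126699 rad
AF = |sin(11*6.126699/2) / (11*sin(6.126699/2))| = 0.8819

0.8819


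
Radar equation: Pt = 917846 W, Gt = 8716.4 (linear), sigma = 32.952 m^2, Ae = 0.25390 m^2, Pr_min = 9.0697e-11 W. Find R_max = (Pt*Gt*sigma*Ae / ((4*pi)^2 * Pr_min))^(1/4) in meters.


R^4 = 917846*8716.4*32.952*0.25390 / ((4*pi)^2 * 9.0697e-11) = 4.673463e+18
R_max = 4.673463e+18^0.25 = 46495 m

46495 m


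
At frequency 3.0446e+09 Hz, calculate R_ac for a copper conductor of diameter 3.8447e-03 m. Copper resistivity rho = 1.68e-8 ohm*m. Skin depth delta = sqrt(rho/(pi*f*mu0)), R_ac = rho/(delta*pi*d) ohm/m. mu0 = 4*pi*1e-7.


delta = sqrt(1.68e-8 / (pi * 3.0446e+09 * 4*pi*1e-7)) = 1.182251e-06 m
R_ac = 1.68e-8 / (1.182251e-06 * pi * 3.8447e-03) = 1.176 ohm/m

1.176 ohm/m


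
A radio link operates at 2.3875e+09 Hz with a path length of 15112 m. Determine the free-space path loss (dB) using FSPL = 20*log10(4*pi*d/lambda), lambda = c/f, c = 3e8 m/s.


lambda = c / f = 3.0000e+08 / 2.3875e+09 = 0.1256545 m
FSPL = 20 * log10(4*pi*15112/0.1256545) = 123.6 dB

123.6 dB


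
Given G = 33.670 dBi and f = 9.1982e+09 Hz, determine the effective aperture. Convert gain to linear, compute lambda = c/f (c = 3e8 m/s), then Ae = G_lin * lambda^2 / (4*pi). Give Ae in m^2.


lambda = c / f = 3.0000e+08 / 9.1982e+09 = 0.03261508 m
G_linear = 10^(33.670/10) = 2328.091
Ae = G_linear * lambda^2 / (4*pi) = 2328.091 * 0.03261508^2 / (4*pi) = 0.1971 m^2

0.1971 m^2


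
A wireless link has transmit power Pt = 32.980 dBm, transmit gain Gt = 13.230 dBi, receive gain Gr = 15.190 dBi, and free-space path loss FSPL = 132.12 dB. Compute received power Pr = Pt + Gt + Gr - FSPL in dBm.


Pr = 32.980 + 13.230 + 15.190 - 132.12 = -70.72 dBm

-70.72 dBm


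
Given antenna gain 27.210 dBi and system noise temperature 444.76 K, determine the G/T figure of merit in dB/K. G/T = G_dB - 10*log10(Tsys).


G/T = 27.210 - 10*log10(444.76) = 27.210 - 26.48126 = 0.7287 dB/K

0.7287 dB/K


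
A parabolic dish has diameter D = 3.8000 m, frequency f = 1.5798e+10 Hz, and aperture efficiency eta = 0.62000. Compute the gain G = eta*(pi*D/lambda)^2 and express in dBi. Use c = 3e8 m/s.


lambda = c / f = 3.0000e+08 / 1.5798e+10 = 0.01898975 m
G_linear = 0.62000 * (pi * 3.8000 / 0.01898975)^2 = 245030.5
G_dBi = 10 * log10(245030.5) = 53.89 dBi

53.89 dBi


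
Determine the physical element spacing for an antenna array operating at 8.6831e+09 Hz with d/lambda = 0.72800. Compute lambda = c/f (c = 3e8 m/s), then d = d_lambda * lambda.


lambda = c / f = 3.0000e+08 / 8.6831e+09 = 0.03454987 m
d = 0.72800 * 0.03454987 = 0.02515 m

0.02515 m


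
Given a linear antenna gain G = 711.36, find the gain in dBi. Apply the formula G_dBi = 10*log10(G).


G_dBi = 10 * log10(711.36) = 28.52 dBi

28.52 dBi


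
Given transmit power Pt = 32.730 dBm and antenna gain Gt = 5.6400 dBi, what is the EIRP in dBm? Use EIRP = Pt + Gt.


EIRP = Pt + Gt = 32.730 + 5.6400 = 38.37 dBm

38.37 dBm


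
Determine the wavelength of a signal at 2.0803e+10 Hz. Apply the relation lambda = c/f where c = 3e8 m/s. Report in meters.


lambda = c / f = 3.0000e+08 / 2.0803e+10 = 0.01442 m

0.01442 m


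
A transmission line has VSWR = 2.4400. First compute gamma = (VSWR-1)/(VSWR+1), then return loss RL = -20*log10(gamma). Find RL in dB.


gamma = (2.4400 - 1) / (2.4400 + 1) = 0.4186047
RL = -20 * log10(0.4186047) = 7.564 dB

7.564 dB


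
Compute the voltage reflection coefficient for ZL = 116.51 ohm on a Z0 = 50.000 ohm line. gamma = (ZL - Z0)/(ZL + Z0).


gamma = (116.51 - 50.000) / (116.51 + 50.000) = 0.3994

0.3994


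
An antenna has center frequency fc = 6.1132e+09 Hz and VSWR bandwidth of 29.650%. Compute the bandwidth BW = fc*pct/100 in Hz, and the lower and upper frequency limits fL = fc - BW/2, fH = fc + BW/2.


BW = 6.1132e+09 * 29.650/100 = 1.812564e+09 Hz
fL = 6.1132e+09 - 1.812564e+09/2 = 5.207e+09 Hz
fH = 6.1132e+09 + 1.812564e+09/2 = 7.019e+09 Hz

BW=1.813e+09 Hz, fL=5.207e+09 Hz, fH=7.019e+09 Hz


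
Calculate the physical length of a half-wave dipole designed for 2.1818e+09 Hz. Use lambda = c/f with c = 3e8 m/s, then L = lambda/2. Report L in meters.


lambda = c / f = 3.0000e+08 / 2.1818e+09 = 0.1375011 m
L = lambda / 2 = 0.1375011 / 2 = 0.06875 m

0.06875 m


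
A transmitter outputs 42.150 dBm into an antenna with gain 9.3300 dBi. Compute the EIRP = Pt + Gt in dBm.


EIRP = Pt + Gt = 42.150 + 9.3300 = 51.48 dBm

51.48 dBm


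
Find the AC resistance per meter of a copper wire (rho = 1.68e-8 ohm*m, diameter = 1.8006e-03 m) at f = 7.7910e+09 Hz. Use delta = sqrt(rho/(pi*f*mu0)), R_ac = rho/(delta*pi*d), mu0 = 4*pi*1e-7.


delta = sqrt(1.68e-8 / (pi * 7.7910e+09 * 4*pi*1e-7)) = 7.390574e-07 m
R_ac = 1.68e-8 / (7.390574e-07 * pi * 1.8006e-03) = 4.019 ohm/m

4.019 ohm/m


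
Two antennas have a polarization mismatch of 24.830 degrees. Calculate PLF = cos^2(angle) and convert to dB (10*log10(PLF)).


PLF_linear = cos^2(24.830 deg) = 0.8236610
PLF_dB = 10 * log10(0.8236610) = -0.8425 dB

-0.8425 dB


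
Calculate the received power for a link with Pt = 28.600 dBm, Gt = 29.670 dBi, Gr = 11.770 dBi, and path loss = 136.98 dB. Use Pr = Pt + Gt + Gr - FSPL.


Pr = 28.600 + 29.670 + 11.770 - 136.98 = -66.94 dBm

-66.94 dBm


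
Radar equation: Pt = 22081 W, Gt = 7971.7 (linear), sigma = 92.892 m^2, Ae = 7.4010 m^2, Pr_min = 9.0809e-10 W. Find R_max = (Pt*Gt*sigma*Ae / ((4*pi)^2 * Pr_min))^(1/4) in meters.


R^4 = 22081*7971.7*92.892*7.4010 / ((4*pi)^2 * 9.0809e-10) = 8.438977e+17
R_max = 8.438977e+17^0.25 = 30309 m

30309 m


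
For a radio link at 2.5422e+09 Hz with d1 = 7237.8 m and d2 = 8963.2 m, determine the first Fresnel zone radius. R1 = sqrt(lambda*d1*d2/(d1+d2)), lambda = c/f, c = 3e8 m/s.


lambda = c / f = 3.0000e+08 / 2.5422e+09 = 0.1180080 m
R1 = sqrt(0.1180080 * 7237.8 * 8963.2 / (7237.8 + 8963.2)) = 21.74 m

21.74 m


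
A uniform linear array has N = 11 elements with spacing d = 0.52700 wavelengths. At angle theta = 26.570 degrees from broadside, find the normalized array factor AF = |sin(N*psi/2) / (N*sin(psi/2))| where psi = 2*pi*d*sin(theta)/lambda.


psi = 2*pi*0.52700*sin(26.570 deg) = 1.481087 rad
AF = |sin(11*1.481087/2) / (11*sin(1.481087/2))| = 0.1290

0.1290


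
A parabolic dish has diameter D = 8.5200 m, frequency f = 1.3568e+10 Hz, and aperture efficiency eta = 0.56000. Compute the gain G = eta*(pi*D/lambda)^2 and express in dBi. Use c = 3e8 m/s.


lambda = c / f = 3.0000e+08 / 1.3568e+10 = 0.02211085 m
G_linear = 0.56000 * (pi * 8.5200 / 0.02211085)^2 = 820646.4
G_dBi = 10 * log10(820646.4) = 59.14 dBi

59.14 dBi


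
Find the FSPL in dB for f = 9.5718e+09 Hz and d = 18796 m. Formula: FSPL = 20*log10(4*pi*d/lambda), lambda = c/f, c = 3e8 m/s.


lambda = c / f = 3.0000e+08 / 9.5718e+09 = 0.03134207 m
FSPL = 20 * log10(4*pi*18796/0.03134207) = 137.5 dB

137.5 dB


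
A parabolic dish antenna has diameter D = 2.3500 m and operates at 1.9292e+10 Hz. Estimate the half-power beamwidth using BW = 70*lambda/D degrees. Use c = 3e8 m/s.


lambda = c / f = 3.0000e+08 / 1.9292e+10 = 0.01555049 m
BW = 70 * 0.01555049 / 2.3500 = 0.4632 deg

0.4632 deg


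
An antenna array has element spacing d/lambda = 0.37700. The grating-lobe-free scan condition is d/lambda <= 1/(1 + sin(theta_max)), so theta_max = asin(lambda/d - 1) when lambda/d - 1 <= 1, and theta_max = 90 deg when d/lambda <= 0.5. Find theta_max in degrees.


lambda/d - 1 = 1/0.37700 - 1 = 1.652520 >= 1
d/lambda <= 0.5, so the array can scan to endfire without grating lobes: theta_max = 90 deg

90 deg


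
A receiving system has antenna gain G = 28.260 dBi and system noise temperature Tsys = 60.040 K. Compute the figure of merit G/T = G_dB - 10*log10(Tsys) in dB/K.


G/T = 28.260 - 10*log10(60.040) = 28.260 - 17.78441 = 10.48 dB/K

10.48 dB/K


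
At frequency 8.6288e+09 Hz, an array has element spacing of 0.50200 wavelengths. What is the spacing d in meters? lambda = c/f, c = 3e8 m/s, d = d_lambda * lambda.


lambda = c / f = 3.0000e+08 / 8.6288e+09 = 0.03476729 m
d = 0.50200 * 0.03476729 = 0.01745 m

0.01745 m


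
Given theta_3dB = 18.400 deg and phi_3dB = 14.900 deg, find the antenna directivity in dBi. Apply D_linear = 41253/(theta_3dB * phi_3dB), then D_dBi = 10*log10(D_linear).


D_linear = 41253 / (18.400 * 14.900) = 150.4705
D_dBi = 10 * log10(150.4705) = 21.77 dBi

21.77 dBi


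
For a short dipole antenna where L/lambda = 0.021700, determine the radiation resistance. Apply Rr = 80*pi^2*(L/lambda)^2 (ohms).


Rr = 80 * pi^2 * (0.021700)^2 = 80 * 9.869604 * 4.708900e-04 = 0.3718 ohm

0.3718 ohm


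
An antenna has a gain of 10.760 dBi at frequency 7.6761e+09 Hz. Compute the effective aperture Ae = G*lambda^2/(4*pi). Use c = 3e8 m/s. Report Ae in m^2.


lambda = c / f = 3.0000e+08 / 7.6761e+09 = 0.03908235 m
G_linear = 10^(10.760/10) = 11.91242
Ae = G_linear * lambda^2 / (4*pi) = 11.91242 * 0.03908235^2 / (4*pi) = 1.448e-03 m^2

1.448e-03 m^2


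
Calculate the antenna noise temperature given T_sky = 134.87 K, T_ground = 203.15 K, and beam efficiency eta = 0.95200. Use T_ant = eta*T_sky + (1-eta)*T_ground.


T_ant = 0.95200 * 134.87 + (1 - 0.95200) * 203.15 = 138.1 K

138.1 K


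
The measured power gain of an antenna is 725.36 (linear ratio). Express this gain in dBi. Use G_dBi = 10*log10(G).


G_dBi = 10 * log10(725.36) = 28.61 dBi

28.61 dBi


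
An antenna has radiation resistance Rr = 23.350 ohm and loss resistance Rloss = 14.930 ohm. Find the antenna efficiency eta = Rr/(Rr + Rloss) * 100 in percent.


eta = 23.350 / (23.350 + 14.930) * 100 = 61.00%

61.00%


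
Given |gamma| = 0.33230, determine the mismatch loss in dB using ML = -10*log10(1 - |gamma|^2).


ML = -10 * log10(1 - 0.33230^2) = -10 * log10(0.88957671) = 0.5082 dB

0.5082 dB


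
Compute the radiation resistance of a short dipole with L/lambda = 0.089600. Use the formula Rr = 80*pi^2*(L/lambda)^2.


Rr = 80 * pi^2 * (0.089600)^2 = 80 * 9.869604 * 8.028160e-03 = 6.339 ohm

6.339 ohm


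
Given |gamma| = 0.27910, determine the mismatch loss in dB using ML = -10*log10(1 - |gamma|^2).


ML = -10 * log10(1 - 0.27910^2) = -10 * log10(0.92210319) = 0.3522 dB

0.3522 dB


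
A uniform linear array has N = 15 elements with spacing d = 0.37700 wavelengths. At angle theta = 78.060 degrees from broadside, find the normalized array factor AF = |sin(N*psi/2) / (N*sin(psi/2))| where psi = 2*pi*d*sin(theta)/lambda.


psi = 2*pi*0.37700*sin(78.060 deg) = 2.317512 rad
AF = |sin(15*2.317512/2) / (15*sin(2.317512/2))| = 0.07237

0.07237


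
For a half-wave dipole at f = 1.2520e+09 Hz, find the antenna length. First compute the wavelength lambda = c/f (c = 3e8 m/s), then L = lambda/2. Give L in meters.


lambda = c / f = 3.0000e+08 / 1.2520e+09 = 0.2396166 m
L = lambda / 2 = 0.2396166 / 2 = 0.1198 m

0.1198 m


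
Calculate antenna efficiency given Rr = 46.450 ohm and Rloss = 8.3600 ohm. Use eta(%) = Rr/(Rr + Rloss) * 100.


eta = 46.450 / (46.450 + 8.3600) * 100 = 84.75%

84.75%


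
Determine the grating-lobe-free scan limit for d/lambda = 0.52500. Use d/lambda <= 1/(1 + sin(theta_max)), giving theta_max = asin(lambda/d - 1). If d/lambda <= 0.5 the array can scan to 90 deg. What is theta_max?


lambda/d - 1 = 1/0.52500 - 1 = 0.9047619
theta_max = asin(0.9047619) = 64.79 deg

64.79 deg


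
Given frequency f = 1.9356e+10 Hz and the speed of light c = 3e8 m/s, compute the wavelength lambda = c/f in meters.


lambda = c / f = 3.0000e+08 / 1.9356e+10 = 0.01550 m

0.01550 m


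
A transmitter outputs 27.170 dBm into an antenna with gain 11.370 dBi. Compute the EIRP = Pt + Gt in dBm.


EIRP = Pt + Gt = 27.170 + 11.370 = 38.54 dBm

38.54 dBm


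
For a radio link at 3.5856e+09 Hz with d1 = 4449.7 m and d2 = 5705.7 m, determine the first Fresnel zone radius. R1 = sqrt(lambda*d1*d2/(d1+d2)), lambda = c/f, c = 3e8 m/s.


lambda = c / f = 3.0000e+08 / 3.5856e+09 = 0.08366801 m
R1 = sqrt(0.08366801 * 4449.7 * 5705.7 / (4449.7 + 5705.7)) = 14.46 m

14.46 m


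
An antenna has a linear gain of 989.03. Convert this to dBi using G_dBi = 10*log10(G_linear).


G_dBi = 10 * log10(989.03) = 29.95 dBi

29.95 dBi


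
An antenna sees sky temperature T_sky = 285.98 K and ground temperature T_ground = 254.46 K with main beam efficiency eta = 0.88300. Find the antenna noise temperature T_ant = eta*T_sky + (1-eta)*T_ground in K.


T_ant = 0.88300 * 285.98 + (1 - 0.88300) * 254.46 = 282.3 K

282.3 K


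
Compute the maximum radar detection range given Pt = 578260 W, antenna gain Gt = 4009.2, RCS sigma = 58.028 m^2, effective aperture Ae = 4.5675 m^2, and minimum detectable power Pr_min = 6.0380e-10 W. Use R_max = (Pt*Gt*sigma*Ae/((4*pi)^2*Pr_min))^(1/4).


R^4 = 578260*4009.2*58.028*4.5675 / ((4*pi)^2 * 6.0380e-10) = 6.444425e+18
R_max = 6.444425e+18^0.25 = 50384 m

50384 m


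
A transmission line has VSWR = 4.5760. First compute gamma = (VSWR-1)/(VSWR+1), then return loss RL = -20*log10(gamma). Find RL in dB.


gamma = (4.5760 - 1) / (4.5760 + 1) = 0.6413199
RL = -20 * log10(0.6413199) = 3.859 dB

3.859 dB


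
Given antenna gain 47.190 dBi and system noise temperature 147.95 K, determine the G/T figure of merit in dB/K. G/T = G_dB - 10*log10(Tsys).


G/T = 47.190 - 10*log10(147.95) = 47.190 - 21.70115 = 25.49 dB/K

25.49 dB/K


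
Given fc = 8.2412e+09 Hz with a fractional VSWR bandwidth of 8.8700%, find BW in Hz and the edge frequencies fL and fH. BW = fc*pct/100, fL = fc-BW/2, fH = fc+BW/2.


BW = 8.2412e+09 * 8.8700/100 = 7.309944e+08 Hz
fL = 8.2412e+09 - 7.309944e+08/2 = 7.876e+09 Hz
fH = 8.2412e+09 + 7.309944e+08/2 = 8.607e+09 Hz

BW=7.310e+08 Hz, fL=7.876e+09 Hz, fH=8.607e+09 Hz


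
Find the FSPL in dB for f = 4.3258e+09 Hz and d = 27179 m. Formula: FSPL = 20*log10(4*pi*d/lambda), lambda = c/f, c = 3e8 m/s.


lambda = c / f = 3.0000e+08 / 4.3258e+09 = 0.06935133 m
FSPL = 20 * log10(4*pi*27179/0.06935133) = 133.8 dB

133.8 dB


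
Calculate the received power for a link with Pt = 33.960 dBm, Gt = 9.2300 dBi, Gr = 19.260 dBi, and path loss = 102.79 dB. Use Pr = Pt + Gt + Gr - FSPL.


Pr = 33.960 + 9.2300 + 19.260 - 102.79 = -40.34 dBm

-40.34 dBm


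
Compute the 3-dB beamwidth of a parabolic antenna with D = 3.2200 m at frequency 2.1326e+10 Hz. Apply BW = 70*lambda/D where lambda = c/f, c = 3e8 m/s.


lambda = c / f = 3.0000e+08 / 2.1326e+10 = 0.01406734 m
BW = 70 * 0.01406734 / 3.2200 = 0.3058 deg

0.3058 deg


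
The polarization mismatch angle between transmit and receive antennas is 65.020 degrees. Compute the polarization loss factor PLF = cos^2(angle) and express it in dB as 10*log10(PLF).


PLF_linear = cos^2(65.020 deg) = 0.1783389
PLF_dB = 10 * log10(0.1783389) = -7.488 dB

-7.488 dB


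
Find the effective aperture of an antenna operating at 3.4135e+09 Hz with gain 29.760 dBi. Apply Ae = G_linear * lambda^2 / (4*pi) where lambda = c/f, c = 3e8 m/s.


lambda = c / f = 3.0000e+08 / 3.4135e+09 = 0.08788633 m
G_linear = 10^(29.760/10) = 946.2372
Ae = G_linear * lambda^2 / (4*pi) = 946.2372 * 0.08788633^2 / (4*pi) = 0.5816 m^2

0.5816 m^2


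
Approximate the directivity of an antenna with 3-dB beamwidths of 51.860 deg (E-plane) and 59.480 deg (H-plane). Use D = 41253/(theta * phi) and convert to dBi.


D_linear = 41253 / (51.860 * 59.480) = 13.37372
D_dBi = 10 * log10(13.37372) = 11.26 dBi

11.26 dBi


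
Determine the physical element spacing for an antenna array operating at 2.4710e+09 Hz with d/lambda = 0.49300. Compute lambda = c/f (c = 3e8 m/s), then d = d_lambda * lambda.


lambda = c / f = 3.0000e+08 / 2.4710e+09 = 0.1214083 m
d = 0.49300 * 0.1214083 = 0.05985 m

0.05985 m


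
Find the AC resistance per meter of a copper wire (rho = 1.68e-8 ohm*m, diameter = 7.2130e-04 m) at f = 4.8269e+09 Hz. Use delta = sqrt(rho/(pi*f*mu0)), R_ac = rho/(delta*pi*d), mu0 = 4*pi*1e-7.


delta = sqrt(1.68e-8 / (pi * 4.8269e+09 * 4*pi*1e-7)) = 9.389460e-07 m
R_ac = 1.68e-8 / (9.389460e-07 * pi * 7.2130e-04) = 7.896 ohm/m

7.896 ohm/m


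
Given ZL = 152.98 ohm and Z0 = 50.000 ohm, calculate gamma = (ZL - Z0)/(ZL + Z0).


gamma = (152.98 - 50.000) / (152.98 + 50.000) = 0.5073

0.5073


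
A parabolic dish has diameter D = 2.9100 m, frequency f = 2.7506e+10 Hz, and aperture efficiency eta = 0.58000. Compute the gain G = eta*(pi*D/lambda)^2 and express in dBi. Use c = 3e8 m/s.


lambda = c / f = 3.0000e+08 / 2.7506e+10 = 0.01090671 m
G_linear = 0.58000 * (pi * 2.9100 / 0.01090671)^2 = 407498.7
G_dBi = 10 * log10(407498.7) = 56.10 dBi

56.10 dBi


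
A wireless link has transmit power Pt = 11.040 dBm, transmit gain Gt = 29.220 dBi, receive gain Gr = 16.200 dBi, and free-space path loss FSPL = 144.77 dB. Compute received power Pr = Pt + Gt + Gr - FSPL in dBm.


Pr = 11.040 + 29.220 + 16.200 - 144.77 = -88.31 dBm

-88.31 dBm


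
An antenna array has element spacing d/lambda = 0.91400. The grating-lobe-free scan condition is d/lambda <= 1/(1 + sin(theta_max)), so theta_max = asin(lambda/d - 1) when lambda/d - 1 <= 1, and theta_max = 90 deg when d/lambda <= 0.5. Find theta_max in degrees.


lambda/d - 1 = 1/0.91400 - 1 = 0.09409190
theta_max = asin(0.09409190) = 5.399 deg

5.399 deg


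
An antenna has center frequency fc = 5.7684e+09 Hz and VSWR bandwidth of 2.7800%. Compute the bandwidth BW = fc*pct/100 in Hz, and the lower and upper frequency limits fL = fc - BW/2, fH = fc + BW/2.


BW = 5.7684e+09 * 2.7800/100 = 1.603615e+08 Hz
fL = 5.7684e+09 - 1.603615e+08/2 = 5.688e+09 Hz
fH = 5.7684e+09 + 1.603615e+08/2 = 5.849e+09 Hz

BW=1.604e+08 Hz, fL=5.688e+09 Hz, fH=5.849e+09 Hz


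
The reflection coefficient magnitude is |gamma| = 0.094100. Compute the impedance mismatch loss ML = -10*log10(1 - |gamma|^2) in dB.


ML = -10 * log10(1 - 0.094100^2) = -10 * log10(0.99114519) = 0.03863 dB

0.03863 dB


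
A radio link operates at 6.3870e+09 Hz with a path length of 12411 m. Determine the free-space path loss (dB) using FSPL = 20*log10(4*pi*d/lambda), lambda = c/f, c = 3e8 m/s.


lambda = c / f = 3.0000e+08 / 6.3870e+09 = 0.04697041 m
FSPL = 20 * log10(4*pi*12411/0.04697041) = 130.4 dB

130.4 dB


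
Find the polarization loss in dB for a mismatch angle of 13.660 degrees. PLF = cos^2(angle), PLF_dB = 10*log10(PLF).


PLF_linear = cos^2(13.660 deg) = 0.9442285
PLF_dB = 10 * log10(0.9442285) = -0.2492 dB

-0.2492 dB


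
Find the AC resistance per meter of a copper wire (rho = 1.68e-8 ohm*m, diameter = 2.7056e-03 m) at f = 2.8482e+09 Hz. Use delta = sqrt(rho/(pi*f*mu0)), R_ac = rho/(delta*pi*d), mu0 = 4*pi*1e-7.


delta = sqrt(1.68e-8 / (pi * 2.8482e+09 * 4*pi*1e-7)) = 1.222333e-06 m
R_ac = 1.68e-8 / (1.222333e-06 * pi * 2.7056e-03) = 1.617 ohm/m

1.617 ohm/m


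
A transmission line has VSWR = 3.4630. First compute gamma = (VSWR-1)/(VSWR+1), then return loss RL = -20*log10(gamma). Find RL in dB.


gamma = (3.4630 - 1) / (3.4630 + 1) = 0.5518709
RL = -20 * log10(0.5518709) = 5.163 dB

5.163 dB


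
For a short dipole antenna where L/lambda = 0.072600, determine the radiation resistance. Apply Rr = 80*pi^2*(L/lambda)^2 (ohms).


Rr = 80 * pi^2 * (0.072600)^2 = 80 * 9.869604 * 5.270760e-03 = 4.162 ohm

4.162 ohm


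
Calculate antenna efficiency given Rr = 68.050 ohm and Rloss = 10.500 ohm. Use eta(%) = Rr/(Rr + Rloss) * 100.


eta = 68.050 / (68.050 + 10.500) * 100 = 86.63%

86.63%


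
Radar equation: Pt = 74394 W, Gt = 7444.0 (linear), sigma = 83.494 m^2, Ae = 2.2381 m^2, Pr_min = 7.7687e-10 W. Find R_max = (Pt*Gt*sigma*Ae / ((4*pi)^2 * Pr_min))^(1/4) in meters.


R^4 = 74394*7444.0*83.494*2.2381 / ((4*pi)^2 * 7.7687e-10) = 8.435502e+17
R_max = 8.435502e+17^0.25 = 30306 m

30306 m


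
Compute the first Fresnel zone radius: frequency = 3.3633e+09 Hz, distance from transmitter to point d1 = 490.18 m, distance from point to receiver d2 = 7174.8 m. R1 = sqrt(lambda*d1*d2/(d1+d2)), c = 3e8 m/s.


lambda = c / f = 3.0000e+08 / 3.3633e+09 = 0.08919811 m
R1 = sqrt(0.08919811 * 490.18 * 7174.8 / (490.18 + 7174.8)) = 6.397 m

6.397 m


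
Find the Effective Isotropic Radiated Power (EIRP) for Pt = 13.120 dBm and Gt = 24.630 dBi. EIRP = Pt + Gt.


EIRP = Pt + Gt = 13.120 + 24.630 = 37.75 dBm

37.75 dBm


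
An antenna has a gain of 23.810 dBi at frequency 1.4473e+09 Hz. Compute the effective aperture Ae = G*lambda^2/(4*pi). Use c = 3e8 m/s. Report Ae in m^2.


lambda = c / f = 3.0000e+08 / 1.4473e+09 = 0.2072825 m
G_linear = 10^(23.810/10) = 240.4363
Ae = G_linear * lambda^2 / (4*pi) = 240.4363 * 0.2072825^2 / (4*pi) = 0.8221 m^2

0.8221 m^2


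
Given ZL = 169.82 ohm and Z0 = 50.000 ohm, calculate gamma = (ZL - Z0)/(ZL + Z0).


gamma = (169.82 - 50.000) / (169.82 + 50.000) = 0.5451

0.5451


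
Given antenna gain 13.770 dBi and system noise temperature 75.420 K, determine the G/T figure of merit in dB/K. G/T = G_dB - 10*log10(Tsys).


G/T = 13.770 - 10*log10(75.420) = 13.770 - 18.77487 = -5.005 dB/K

-5.005 dB/K


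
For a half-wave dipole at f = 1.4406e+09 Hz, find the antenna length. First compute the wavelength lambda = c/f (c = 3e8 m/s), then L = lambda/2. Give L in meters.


lambda = c / f = 3.0000e+08 / 1.4406e+09 = 0.2082466 m
L = lambda / 2 = 0.2082466 / 2 = 0.1041 m

0.1041 m


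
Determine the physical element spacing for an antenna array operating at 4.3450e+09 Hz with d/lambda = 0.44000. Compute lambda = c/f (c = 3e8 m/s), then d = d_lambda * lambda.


lambda = c / f = 3.0000e+08 / 4.3450e+09 = 0.06904488 m
d = 0.44000 * 0.06904488 = 0.03038 m

0.03038 m


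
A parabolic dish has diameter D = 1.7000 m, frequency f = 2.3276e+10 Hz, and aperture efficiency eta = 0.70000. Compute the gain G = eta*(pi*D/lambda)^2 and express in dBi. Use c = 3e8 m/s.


lambda = c / f = 3.0000e+08 / 2.3276e+10 = 0.01288881 m
G_linear = 0.70000 * (pi * 1.7000 / 0.01288881)^2 = 120190.5
G_dBi = 10 * log10(120190.5) = 50.80 dBi

50.80 dBi


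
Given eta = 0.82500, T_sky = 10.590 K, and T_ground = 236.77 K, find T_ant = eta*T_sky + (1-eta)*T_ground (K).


T_ant = 0.82500 * 10.590 + (1 - 0.82500) * 236.77 = 50.17 K

50.17 K


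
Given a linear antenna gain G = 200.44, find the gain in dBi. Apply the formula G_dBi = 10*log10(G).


G_dBi = 10 * log10(200.44) = 23.02 dBi

23.02 dBi


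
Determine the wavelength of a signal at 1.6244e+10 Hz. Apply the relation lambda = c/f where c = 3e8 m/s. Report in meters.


lambda = c / f = 3.0000e+08 / 1.6244e+10 = 0.01847 m

0.01847 m


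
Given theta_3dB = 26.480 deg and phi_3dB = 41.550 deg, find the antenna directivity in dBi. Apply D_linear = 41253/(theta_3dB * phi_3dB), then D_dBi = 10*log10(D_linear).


D_linear = 41253 / (26.480 * 41.550) = 37.49441
D_dBi = 10 * log10(37.49441) = 15.74 dBi

15.74 dBi


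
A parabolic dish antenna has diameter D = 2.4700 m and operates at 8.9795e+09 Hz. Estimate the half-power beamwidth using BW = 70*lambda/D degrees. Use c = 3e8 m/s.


lambda = c / f = 3.0000e+08 / 8.9795e+09 = 0.03340943 m
BW = 70 * 0.03340943 / 2.4700 = 0.9468 deg

0.9468 deg


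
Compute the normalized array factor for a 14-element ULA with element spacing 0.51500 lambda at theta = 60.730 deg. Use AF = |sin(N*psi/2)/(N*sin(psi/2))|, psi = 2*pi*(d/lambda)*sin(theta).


psi = 2*pi*0.51500*sin(60.730 deg) = 2.822706 rad
AF = |sin(14*2.822706/2) / (14*sin(2.822706/2))| = 0.05709

0.05709


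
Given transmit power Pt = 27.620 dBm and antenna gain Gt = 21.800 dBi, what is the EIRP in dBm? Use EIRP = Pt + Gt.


EIRP = Pt + Gt = 27.620 + 21.800 = 49.42 dBm

49.42 dBm


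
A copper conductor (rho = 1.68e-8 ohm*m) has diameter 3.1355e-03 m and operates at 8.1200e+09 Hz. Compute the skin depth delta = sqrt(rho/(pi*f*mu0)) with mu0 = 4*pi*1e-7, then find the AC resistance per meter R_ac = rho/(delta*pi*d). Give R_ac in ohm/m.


delta = sqrt(1.68e-8 / (pi * 8.1200e+09 * 4*pi*1e-7)) = 7.239303e-07 m
R_ac = 1.68e-8 / (7.239303e-07 * pi * 3.1355e-03) = 2.356 ohm/m

2.356 ohm/m


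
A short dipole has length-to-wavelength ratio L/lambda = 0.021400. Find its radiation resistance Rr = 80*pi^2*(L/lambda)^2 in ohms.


Rr = 80 * pi^2 * (0.021400)^2 = 80 * 9.869604 * 4.579600e-04 = 0.3616 ohm

0.3616 ohm


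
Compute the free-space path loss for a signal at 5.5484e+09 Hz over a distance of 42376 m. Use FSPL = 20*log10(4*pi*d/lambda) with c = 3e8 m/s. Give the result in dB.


lambda = c / f = 3.0000e+08 / 5.5484e+09 = 0.05406964 m
FSPL = 20 * log10(4*pi*42376/0.05406964) = 139.9 dB

139.9 dB


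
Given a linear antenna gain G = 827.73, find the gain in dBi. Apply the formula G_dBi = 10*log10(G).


G_dBi = 10 * log10(827.73) = 29.18 dBi

29.18 dBi


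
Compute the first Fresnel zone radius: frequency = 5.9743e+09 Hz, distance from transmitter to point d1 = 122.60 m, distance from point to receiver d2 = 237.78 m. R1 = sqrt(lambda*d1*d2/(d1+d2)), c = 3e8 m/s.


lambda = c / f = 3.0000e+08 / 5.9743e+09 = 0.05021509 m
R1 = sqrt(0.05021509 * 122.60 * 237.78 / (122.60 + 237.78)) = 2.015 m

2.015 m


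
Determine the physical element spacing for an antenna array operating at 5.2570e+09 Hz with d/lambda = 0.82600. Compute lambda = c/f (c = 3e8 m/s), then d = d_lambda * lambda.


lambda = c / f = 3.0000e+08 / 5.2570e+09 = 0.05706677 m
d = 0.82600 * 0.05706677 = 0.04714 m

0.04714 m


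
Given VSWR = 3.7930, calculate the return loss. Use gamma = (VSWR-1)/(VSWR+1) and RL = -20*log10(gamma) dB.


gamma = (3.7930 - 1) / (3.7930 + 1) = 0.5827248
RL = -20 * log10(0.5827248) = 4.691 dB

4.691 dB


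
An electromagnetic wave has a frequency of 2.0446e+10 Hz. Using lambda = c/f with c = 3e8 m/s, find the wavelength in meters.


lambda = c / f = 3.0000e+08 / 2.0446e+10 = 0.01467 m

0.01467 m


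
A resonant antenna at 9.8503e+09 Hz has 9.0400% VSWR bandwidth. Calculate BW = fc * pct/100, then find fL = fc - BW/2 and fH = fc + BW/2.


BW = 9.8503e+09 * 9.0400/100 = 8.904671e+08 Hz
fL = 9.8503e+09 - 8.904671e+08/2 = 9.405e+09 Hz
fH = 9.8503e+09 + 8.904671e+08/2 = 1.030e+10 Hz

BW=8.905e+08 Hz, fL=9.405e+09 Hz, fH=1.030e+10 Hz


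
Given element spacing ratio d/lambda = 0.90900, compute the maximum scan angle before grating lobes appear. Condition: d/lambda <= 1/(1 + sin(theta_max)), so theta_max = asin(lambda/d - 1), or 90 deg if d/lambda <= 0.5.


lambda/d - 1 = 1/0.90900 - 1 = 0.1001100
theta_max = asin(0.1001100) = 5.746 deg

5.746 deg


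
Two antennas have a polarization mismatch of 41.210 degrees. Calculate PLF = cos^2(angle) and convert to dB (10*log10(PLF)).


PLF_linear = cos^2(41.210 deg) = 0.5659552
PLF_dB = 10 * log10(0.5659552) = -2.472 dB

-2.472 dB


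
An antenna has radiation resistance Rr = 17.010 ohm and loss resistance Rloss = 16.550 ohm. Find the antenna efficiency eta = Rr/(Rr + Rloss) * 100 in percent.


eta = 17.010 / (17.010 + 16.550) * 100 = 50.69%

50.69%


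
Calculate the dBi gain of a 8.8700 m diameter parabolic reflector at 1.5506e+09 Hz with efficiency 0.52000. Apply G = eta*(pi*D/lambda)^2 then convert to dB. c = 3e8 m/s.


lambda = c / f = 3.0000e+08 / 1.5506e+09 = 0.1934735 m
G_linear = 0.52000 * (pi * 8.8700 / 0.1934735)^2 = 10787.17
G_dBi = 10 * log10(10787.17) = 40.33 dBi

40.33 dBi


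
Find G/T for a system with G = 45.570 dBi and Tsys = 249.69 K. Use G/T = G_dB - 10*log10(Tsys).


G/T = 45.570 - 10*log10(249.69) = 45.570 - 23.97401 = 21.60 dB/K

21.60 dB/K


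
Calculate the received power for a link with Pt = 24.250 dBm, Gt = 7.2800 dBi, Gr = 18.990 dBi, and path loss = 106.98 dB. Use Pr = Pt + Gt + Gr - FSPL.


Pr = 24.250 + 7.2800 + 18.990 - 106.98 = -56.46 dBm

-56.46 dBm


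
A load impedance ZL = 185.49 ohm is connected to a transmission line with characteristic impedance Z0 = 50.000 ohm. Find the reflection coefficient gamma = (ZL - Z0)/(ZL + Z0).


gamma = (185.49 - 50.000) / (185.49 + 50.000) = 0.5754

0.5754


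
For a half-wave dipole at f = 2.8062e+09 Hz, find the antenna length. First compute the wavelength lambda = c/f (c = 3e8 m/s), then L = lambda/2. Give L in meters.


lambda = c / f = 3.0000e+08 / 2.8062e+09 = 0.1069061 m
L = lambda / 2 = 0.1069061 / 2 = 0.05345 m

0.05345 m


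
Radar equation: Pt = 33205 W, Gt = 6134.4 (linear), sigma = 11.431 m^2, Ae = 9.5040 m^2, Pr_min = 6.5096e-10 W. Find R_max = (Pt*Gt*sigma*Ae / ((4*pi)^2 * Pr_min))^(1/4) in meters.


R^4 = 33205*6134.4*11.431*9.5040 / ((4*pi)^2 * 6.5096e-10) = 2.152743e+17
R_max = 2.152743e+17^0.25 = 21540 m

21540 m


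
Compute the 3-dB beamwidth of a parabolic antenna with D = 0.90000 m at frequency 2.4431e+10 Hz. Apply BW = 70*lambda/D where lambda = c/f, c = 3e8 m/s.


lambda = c / f = 3.0000e+08 / 2.4431e+10 = 0.01227948 m
BW = 70 * 0.01227948 / 0.90000 = 0.9551 deg

0.9551 deg


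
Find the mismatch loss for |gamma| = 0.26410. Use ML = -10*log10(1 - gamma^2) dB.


ML = -10 * log10(1 - 0.26410^2) = -10 * log10(0.93025119) = 0.3140 dB

0.3140 dB


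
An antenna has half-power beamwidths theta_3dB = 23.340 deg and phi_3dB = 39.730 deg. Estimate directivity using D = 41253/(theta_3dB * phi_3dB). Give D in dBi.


D_linear = 41253 / (23.340 * 39.730) = 44.48731
D_dBi = 10 * log10(44.48731) = 16.48 dBi

16.48 dBi
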